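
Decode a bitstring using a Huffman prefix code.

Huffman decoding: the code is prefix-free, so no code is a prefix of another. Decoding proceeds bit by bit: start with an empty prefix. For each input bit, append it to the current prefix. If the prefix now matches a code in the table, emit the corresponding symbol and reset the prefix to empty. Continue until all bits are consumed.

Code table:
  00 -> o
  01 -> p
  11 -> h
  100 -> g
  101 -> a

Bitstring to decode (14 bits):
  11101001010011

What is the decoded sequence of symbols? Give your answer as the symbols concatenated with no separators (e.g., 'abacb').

Answer: haoaoh

Derivation:
Bit 0: prefix='1' (no match yet)
Bit 1: prefix='11' -> emit 'h', reset
Bit 2: prefix='1' (no match yet)
Bit 3: prefix='10' (no match yet)
Bit 4: prefix='101' -> emit 'a', reset
Bit 5: prefix='0' (no match yet)
Bit 6: prefix='00' -> emit 'o', reset
Bit 7: prefix='1' (no match yet)
Bit 8: prefix='10' (no match yet)
Bit 9: prefix='101' -> emit 'a', reset
Bit 10: prefix='0' (no match yet)
Bit 11: prefix='00' -> emit 'o', reset
Bit 12: prefix='1' (no match yet)
Bit 13: prefix='11' -> emit 'h', reset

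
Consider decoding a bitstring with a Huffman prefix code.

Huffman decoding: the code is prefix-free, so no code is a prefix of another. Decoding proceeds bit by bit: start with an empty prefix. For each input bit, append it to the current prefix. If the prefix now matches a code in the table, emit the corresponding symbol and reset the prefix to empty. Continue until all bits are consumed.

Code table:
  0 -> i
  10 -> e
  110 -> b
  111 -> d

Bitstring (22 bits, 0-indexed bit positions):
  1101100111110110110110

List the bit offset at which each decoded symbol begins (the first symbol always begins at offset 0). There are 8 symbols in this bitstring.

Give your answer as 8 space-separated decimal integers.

Bit 0: prefix='1' (no match yet)
Bit 1: prefix='11' (no match yet)
Bit 2: prefix='110' -> emit 'b', reset
Bit 3: prefix='1' (no match yet)
Bit 4: prefix='11' (no match yet)
Bit 5: prefix='110' -> emit 'b', reset
Bit 6: prefix='0' -> emit 'i', reset
Bit 7: prefix='1' (no match yet)
Bit 8: prefix='11' (no match yet)
Bit 9: prefix='111' -> emit 'd', reset
Bit 10: prefix='1' (no match yet)
Bit 11: prefix='11' (no match yet)
Bit 12: prefix='110' -> emit 'b', reset
Bit 13: prefix='1' (no match yet)
Bit 14: prefix='11' (no match yet)
Bit 15: prefix='110' -> emit 'b', reset
Bit 16: prefix='1' (no match yet)
Bit 17: prefix='11' (no match yet)
Bit 18: prefix='110' -> emit 'b', reset
Bit 19: prefix='1' (no match yet)
Bit 20: prefix='11' (no match yet)
Bit 21: prefix='110' -> emit 'b', reset

Answer: 0 3 6 7 10 13 16 19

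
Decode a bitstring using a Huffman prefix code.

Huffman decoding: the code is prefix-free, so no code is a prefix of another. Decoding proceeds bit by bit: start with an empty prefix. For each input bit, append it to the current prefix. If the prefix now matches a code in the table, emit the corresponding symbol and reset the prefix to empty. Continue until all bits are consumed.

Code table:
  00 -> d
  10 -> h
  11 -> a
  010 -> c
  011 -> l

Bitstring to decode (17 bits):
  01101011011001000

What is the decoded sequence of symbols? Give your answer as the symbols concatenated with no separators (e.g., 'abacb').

Answer: lcaldhd

Derivation:
Bit 0: prefix='0' (no match yet)
Bit 1: prefix='01' (no match yet)
Bit 2: prefix='011' -> emit 'l', reset
Bit 3: prefix='0' (no match yet)
Bit 4: prefix='01' (no match yet)
Bit 5: prefix='010' -> emit 'c', reset
Bit 6: prefix='1' (no match yet)
Bit 7: prefix='11' -> emit 'a', reset
Bit 8: prefix='0' (no match yet)
Bit 9: prefix='01' (no match yet)
Bit 10: prefix='011' -> emit 'l', reset
Bit 11: prefix='0' (no match yet)
Bit 12: prefix='00' -> emit 'd', reset
Bit 13: prefix='1' (no match yet)
Bit 14: prefix='10' -> emit 'h', reset
Bit 15: prefix='0' (no match yet)
Bit 16: prefix='00' -> emit 'd', reset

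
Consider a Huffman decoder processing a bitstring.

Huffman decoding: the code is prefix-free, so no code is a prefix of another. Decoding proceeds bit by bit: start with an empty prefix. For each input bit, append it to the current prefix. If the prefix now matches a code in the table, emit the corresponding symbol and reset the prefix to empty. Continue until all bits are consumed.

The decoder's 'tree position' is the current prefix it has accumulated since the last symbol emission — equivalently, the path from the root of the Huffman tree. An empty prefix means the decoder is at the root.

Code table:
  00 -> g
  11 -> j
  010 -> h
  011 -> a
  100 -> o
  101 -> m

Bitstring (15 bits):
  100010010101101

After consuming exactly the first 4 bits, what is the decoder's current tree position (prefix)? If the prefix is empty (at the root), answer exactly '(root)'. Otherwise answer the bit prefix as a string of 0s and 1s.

Answer: 0

Derivation:
Bit 0: prefix='1' (no match yet)
Bit 1: prefix='10' (no match yet)
Bit 2: prefix='100' -> emit 'o', reset
Bit 3: prefix='0' (no match yet)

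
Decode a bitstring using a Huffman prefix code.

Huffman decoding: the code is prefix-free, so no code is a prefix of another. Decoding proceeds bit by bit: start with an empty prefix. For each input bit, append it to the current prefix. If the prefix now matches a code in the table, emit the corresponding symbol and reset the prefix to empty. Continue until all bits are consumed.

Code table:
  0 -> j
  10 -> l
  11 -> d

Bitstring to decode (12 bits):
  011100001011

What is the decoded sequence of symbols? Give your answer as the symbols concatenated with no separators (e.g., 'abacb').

Bit 0: prefix='0' -> emit 'j', reset
Bit 1: prefix='1' (no match yet)
Bit 2: prefix='11' -> emit 'd', reset
Bit 3: prefix='1' (no match yet)
Bit 4: prefix='10' -> emit 'l', reset
Bit 5: prefix='0' -> emit 'j', reset
Bit 6: prefix='0' -> emit 'j', reset
Bit 7: prefix='0' -> emit 'j', reset
Bit 8: prefix='1' (no match yet)
Bit 9: prefix='10' -> emit 'l', reset
Bit 10: prefix='1' (no match yet)
Bit 11: prefix='11' -> emit 'd', reset

Answer: jdljjjld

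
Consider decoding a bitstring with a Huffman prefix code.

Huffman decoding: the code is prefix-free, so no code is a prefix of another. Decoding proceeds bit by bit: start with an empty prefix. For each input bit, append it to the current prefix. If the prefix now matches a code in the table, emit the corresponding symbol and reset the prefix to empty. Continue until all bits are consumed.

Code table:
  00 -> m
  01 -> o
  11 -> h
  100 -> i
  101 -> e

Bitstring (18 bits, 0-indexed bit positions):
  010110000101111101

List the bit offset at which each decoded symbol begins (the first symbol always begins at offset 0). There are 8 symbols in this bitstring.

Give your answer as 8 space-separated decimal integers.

Answer: 0 2 4 7 9 12 14 16

Derivation:
Bit 0: prefix='0' (no match yet)
Bit 1: prefix='01' -> emit 'o', reset
Bit 2: prefix='0' (no match yet)
Bit 3: prefix='01' -> emit 'o', reset
Bit 4: prefix='1' (no match yet)
Bit 5: prefix='10' (no match yet)
Bit 6: prefix='100' -> emit 'i', reset
Bit 7: prefix='0' (no match yet)
Bit 8: prefix='00' -> emit 'm', reset
Bit 9: prefix='1' (no match yet)
Bit 10: prefix='10' (no match yet)
Bit 11: prefix='101' -> emit 'e', reset
Bit 12: prefix='1' (no match yet)
Bit 13: prefix='11' -> emit 'h', reset
Bit 14: prefix='1' (no match yet)
Bit 15: prefix='11' -> emit 'h', reset
Bit 16: prefix='0' (no match yet)
Bit 17: prefix='01' -> emit 'o', reset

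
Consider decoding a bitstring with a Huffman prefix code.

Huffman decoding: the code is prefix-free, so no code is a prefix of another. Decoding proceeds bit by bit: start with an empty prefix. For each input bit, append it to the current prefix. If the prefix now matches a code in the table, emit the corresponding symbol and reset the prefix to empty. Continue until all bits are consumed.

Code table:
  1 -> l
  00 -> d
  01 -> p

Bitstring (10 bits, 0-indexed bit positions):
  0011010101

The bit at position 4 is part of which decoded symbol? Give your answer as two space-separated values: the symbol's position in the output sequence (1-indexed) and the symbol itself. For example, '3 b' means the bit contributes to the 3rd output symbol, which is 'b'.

Answer: 4 p

Derivation:
Bit 0: prefix='0' (no match yet)
Bit 1: prefix='00' -> emit 'd', reset
Bit 2: prefix='1' -> emit 'l', reset
Bit 3: prefix='1' -> emit 'l', reset
Bit 4: prefix='0' (no match yet)
Bit 5: prefix='01' -> emit 'p', reset
Bit 6: prefix='0' (no match yet)
Bit 7: prefix='01' -> emit 'p', reset
Bit 8: prefix='0' (no match yet)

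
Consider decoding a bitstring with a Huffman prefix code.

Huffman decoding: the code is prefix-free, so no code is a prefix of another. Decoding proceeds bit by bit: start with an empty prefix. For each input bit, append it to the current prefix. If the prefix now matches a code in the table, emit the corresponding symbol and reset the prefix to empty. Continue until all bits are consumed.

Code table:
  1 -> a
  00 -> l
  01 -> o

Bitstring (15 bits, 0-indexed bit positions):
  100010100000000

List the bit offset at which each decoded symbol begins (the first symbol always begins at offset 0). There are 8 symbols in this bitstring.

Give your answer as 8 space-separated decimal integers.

Answer: 0 1 3 5 7 9 11 13

Derivation:
Bit 0: prefix='1' -> emit 'a', reset
Bit 1: prefix='0' (no match yet)
Bit 2: prefix='00' -> emit 'l', reset
Bit 3: prefix='0' (no match yet)
Bit 4: prefix='01' -> emit 'o', reset
Bit 5: prefix='0' (no match yet)
Bit 6: prefix='01' -> emit 'o', reset
Bit 7: prefix='0' (no match yet)
Bit 8: prefix='00' -> emit 'l', reset
Bit 9: prefix='0' (no match yet)
Bit 10: prefix='00' -> emit 'l', reset
Bit 11: prefix='0' (no match yet)
Bit 12: prefix='00' -> emit 'l', reset
Bit 13: prefix='0' (no match yet)
Bit 14: prefix='00' -> emit 'l', reset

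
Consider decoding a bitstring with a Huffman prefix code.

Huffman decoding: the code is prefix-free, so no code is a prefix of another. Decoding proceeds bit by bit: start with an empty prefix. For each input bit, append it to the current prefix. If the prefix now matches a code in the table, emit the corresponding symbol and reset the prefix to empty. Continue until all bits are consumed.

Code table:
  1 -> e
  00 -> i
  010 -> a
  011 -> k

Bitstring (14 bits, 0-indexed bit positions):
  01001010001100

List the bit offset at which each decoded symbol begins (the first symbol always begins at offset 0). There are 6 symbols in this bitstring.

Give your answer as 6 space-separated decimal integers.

Bit 0: prefix='0' (no match yet)
Bit 1: prefix='01' (no match yet)
Bit 2: prefix='010' -> emit 'a', reset
Bit 3: prefix='0' (no match yet)
Bit 4: prefix='01' (no match yet)
Bit 5: prefix='010' -> emit 'a', reset
Bit 6: prefix='1' -> emit 'e', reset
Bit 7: prefix='0' (no match yet)
Bit 8: prefix='00' -> emit 'i', reset
Bit 9: prefix='0' (no match yet)
Bit 10: prefix='01' (no match yet)
Bit 11: prefix='011' -> emit 'k', reset
Bit 12: prefix='0' (no match yet)
Bit 13: prefix='00' -> emit 'i', reset

Answer: 0 3 6 7 9 12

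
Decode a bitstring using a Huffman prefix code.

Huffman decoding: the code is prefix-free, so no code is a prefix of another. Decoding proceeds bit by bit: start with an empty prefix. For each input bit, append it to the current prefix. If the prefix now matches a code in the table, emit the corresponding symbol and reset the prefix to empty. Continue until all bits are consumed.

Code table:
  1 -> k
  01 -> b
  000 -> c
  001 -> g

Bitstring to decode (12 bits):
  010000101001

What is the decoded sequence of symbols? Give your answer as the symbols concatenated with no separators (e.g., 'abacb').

Answer: bcbbg

Derivation:
Bit 0: prefix='0' (no match yet)
Bit 1: prefix='01' -> emit 'b', reset
Bit 2: prefix='0' (no match yet)
Bit 3: prefix='00' (no match yet)
Bit 4: prefix='000' -> emit 'c', reset
Bit 5: prefix='0' (no match yet)
Bit 6: prefix='01' -> emit 'b', reset
Bit 7: prefix='0' (no match yet)
Bit 8: prefix='01' -> emit 'b', reset
Bit 9: prefix='0' (no match yet)
Bit 10: prefix='00' (no match yet)
Bit 11: prefix='001' -> emit 'g', reset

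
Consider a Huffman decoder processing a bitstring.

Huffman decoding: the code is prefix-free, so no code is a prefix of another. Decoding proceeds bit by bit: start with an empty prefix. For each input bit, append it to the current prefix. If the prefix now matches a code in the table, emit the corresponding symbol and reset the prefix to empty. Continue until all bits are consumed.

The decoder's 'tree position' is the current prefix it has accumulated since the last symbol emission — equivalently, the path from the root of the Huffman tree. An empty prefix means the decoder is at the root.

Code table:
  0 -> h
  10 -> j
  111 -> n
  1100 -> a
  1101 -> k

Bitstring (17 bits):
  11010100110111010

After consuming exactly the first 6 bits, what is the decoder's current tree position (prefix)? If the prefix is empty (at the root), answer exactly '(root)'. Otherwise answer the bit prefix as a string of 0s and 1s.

Bit 0: prefix='1' (no match yet)
Bit 1: prefix='11' (no match yet)
Bit 2: prefix='110' (no match yet)
Bit 3: prefix='1101' -> emit 'k', reset
Bit 4: prefix='0' -> emit 'h', reset
Bit 5: prefix='1' (no match yet)

Answer: 1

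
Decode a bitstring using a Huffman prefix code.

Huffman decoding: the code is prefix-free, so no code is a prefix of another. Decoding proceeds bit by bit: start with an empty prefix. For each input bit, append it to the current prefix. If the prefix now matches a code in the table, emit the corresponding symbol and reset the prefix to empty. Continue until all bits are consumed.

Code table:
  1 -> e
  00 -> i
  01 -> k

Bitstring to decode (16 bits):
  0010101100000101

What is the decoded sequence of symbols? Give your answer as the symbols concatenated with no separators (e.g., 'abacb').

Answer: iekkeiikk

Derivation:
Bit 0: prefix='0' (no match yet)
Bit 1: prefix='00' -> emit 'i', reset
Bit 2: prefix='1' -> emit 'e', reset
Bit 3: prefix='0' (no match yet)
Bit 4: prefix='01' -> emit 'k', reset
Bit 5: prefix='0' (no match yet)
Bit 6: prefix='01' -> emit 'k', reset
Bit 7: prefix='1' -> emit 'e', reset
Bit 8: prefix='0' (no match yet)
Bit 9: prefix='00' -> emit 'i', reset
Bit 10: prefix='0' (no match yet)
Bit 11: prefix='00' -> emit 'i', reset
Bit 12: prefix='0' (no match yet)
Bit 13: prefix='01' -> emit 'k', reset
Bit 14: prefix='0' (no match yet)
Bit 15: prefix='01' -> emit 'k', reset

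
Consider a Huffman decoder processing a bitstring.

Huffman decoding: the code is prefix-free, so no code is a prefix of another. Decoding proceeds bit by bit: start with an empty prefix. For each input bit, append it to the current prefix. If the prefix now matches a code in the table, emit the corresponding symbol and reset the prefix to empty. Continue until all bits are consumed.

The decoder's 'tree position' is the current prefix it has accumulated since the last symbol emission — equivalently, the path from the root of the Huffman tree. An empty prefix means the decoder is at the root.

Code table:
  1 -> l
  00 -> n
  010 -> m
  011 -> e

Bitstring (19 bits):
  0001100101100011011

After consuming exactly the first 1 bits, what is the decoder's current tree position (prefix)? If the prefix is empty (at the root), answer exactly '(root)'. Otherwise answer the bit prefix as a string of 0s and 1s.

Bit 0: prefix='0' (no match yet)

Answer: 0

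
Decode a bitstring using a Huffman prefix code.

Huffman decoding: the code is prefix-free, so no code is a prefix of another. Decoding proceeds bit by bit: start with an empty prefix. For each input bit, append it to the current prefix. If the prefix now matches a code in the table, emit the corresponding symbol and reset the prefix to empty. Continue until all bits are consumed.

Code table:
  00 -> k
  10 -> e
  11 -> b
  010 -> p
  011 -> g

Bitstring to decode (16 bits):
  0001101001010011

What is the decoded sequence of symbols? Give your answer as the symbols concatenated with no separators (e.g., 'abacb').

Bit 0: prefix='0' (no match yet)
Bit 1: prefix='00' -> emit 'k', reset
Bit 2: prefix='0' (no match yet)
Bit 3: prefix='01' (no match yet)
Bit 4: prefix='011' -> emit 'g', reset
Bit 5: prefix='0' (no match yet)
Bit 6: prefix='01' (no match yet)
Bit 7: prefix='010' -> emit 'p', reset
Bit 8: prefix='0' (no match yet)
Bit 9: prefix='01' (no match yet)
Bit 10: prefix='010' -> emit 'p', reset
Bit 11: prefix='1' (no match yet)
Bit 12: prefix='10' -> emit 'e', reset
Bit 13: prefix='0' (no match yet)
Bit 14: prefix='01' (no match yet)
Bit 15: prefix='011' -> emit 'g', reset

Answer: kgppeg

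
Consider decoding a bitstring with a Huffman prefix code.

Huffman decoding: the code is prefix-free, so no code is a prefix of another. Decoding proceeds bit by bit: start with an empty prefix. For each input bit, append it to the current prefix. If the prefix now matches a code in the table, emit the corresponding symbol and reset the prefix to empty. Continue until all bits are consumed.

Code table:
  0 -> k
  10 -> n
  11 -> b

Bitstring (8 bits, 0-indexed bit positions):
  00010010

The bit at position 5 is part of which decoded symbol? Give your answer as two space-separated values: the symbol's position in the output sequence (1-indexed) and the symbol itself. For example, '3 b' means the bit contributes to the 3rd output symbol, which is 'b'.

Answer: 5 k

Derivation:
Bit 0: prefix='0' -> emit 'k', reset
Bit 1: prefix='0' -> emit 'k', reset
Bit 2: prefix='0' -> emit 'k', reset
Bit 3: prefix='1' (no match yet)
Bit 4: prefix='10' -> emit 'n', reset
Bit 5: prefix='0' -> emit 'k', reset
Bit 6: prefix='1' (no match yet)
Bit 7: prefix='10' -> emit 'n', reset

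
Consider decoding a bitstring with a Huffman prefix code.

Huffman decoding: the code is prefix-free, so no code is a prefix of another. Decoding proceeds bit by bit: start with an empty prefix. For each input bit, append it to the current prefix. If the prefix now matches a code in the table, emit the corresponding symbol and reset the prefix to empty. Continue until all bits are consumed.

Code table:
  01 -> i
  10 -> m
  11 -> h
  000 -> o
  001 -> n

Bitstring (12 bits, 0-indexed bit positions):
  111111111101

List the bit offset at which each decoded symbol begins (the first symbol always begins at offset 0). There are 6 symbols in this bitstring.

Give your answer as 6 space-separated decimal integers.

Bit 0: prefix='1' (no match yet)
Bit 1: prefix='11' -> emit 'h', reset
Bit 2: prefix='1' (no match yet)
Bit 3: prefix='11' -> emit 'h', reset
Bit 4: prefix='1' (no match yet)
Bit 5: prefix='11' -> emit 'h', reset
Bit 6: prefix='1' (no match yet)
Bit 7: prefix='11' -> emit 'h', reset
Bit 8: prefix='1' (no match yet)
Bit 9: prefix='11' -> emit 'h', reset
Bit 10: prefix='0' (no match yet)
Bit 11: prefix='01' -> emit 'i', reset

Answer: 0 2 4 6 8 10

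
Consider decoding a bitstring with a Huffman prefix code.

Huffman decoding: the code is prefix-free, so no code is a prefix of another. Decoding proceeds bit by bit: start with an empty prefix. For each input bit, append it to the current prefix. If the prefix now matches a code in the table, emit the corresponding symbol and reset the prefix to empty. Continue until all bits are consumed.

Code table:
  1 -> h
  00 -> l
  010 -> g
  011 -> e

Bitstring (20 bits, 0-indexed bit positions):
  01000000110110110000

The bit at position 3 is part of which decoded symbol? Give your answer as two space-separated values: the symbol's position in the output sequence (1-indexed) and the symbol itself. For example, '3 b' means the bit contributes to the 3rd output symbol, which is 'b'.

Answer: 2 l

Derivation:
Bit 0: prefix='0' (no match yet)
Bit 1: prefix='01' (no match yet)
Bit 2: prefix='010' -> emit 'g', reset
Bit 3: prefix='0' (no match yet)
Bit 4: prefix='00' -> emit 'l', reset
Bit 5: prefix='0' (no match yet)
Bit 6: prefix='00' -> emit 'l', reset
Bit 7: prefix='0' (no match yet)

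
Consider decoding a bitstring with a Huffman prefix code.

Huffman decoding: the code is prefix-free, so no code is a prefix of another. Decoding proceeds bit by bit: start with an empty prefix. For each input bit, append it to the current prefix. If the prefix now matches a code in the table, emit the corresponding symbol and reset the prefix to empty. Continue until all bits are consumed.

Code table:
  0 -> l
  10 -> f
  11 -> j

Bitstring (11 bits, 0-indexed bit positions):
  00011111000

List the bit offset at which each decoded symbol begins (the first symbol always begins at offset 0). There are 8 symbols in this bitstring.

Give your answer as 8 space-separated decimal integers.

Bit 0: prefix='0' -> emit 'l', reset
Bit 1: prefix='0' -> emit 'l', reset
Bit 2: prefix='0' -> emit 'l', reset
Bit 3: prefix='1' (no match yet)
Bit 4: prefix='11' -> emit 'j', reset
Bit 5: prefix='1' (no match yet)
Bit 6: prefix='11' -> emit 'j', reset
Bit 7: prefix='1' (no match yet)
Bit 8: prefix='10' -> emit 'f', reset
Bit 9: prefix='0' -> emit 'l', reset
Bit 10: prefix='0' -> emit 'l', reset

Answer: 0 1 2 3 5 7 9 10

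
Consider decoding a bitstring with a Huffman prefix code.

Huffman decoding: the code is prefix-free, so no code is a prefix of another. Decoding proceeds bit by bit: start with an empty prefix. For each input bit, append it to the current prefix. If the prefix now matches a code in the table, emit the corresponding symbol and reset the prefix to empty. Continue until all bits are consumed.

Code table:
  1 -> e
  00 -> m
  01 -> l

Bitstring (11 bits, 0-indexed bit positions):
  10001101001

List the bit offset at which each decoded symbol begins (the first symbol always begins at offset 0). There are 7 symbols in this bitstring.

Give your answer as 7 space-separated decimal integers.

Answer: 0 1 3 5 6 8 10

Derivation:
Bit 0: prefix='1' -> emit 'e', reset
Bit 1: prefix='0' (no match yet)
Bit 2: prefix='00' -> emit 'm', reset
Bit 3: prefix='0' (no match yet)
Bit 4: prefix='01' -> emit 'l', reset
Bit 5: prefix='1' -> emit 'e', reset
Bit 6: prefix='0' (no match yet)
Bit 7: prefix='01' -> emit 'l', reset
Bit 8: prefix='0' (no match yet)
Bit 9: prefix='00' -> emit 'm', reset
Bit 10: prefix='1' -> emit 'e', reset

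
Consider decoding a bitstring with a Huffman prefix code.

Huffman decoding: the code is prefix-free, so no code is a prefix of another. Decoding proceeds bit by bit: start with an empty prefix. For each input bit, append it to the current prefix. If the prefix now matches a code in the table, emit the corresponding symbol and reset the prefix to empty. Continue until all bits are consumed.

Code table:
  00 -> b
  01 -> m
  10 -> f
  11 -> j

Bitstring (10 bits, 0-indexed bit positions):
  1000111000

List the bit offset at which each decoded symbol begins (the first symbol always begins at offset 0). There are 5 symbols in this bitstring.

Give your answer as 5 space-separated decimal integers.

Bit 0: prefix='1' (no match yet)
Bit 1: prefix='10' -> emit 'f', reset
Bit 2: prefix='0' (no match yet)
Bit 3: prefix='00' -> emit 'b', reset
Bit 4: prefix='1' (no match yet)
Bit 5: prefix='11' -> emit 'j', reset
Bit 6: prefix='1' (no match yet)
Bit 7: prefix='10' -> emit 'f', reset
Bit 8: prefix='0' (no match yet)
Bit 9: prefix='00' -> emit 'b', reset

Answer: 0 2 4 6 8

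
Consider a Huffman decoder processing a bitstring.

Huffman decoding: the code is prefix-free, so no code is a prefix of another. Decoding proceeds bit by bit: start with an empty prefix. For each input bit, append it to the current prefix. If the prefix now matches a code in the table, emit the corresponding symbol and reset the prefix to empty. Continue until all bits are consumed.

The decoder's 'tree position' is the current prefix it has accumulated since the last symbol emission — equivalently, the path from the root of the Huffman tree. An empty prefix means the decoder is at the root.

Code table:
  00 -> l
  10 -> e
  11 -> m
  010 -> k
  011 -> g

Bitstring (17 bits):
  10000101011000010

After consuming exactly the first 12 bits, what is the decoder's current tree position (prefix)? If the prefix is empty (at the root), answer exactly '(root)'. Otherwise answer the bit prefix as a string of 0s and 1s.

Answer: 0

Derivation:
Bit 0: prefix='1' (no match yet)
Bit 1: prefix='10' -> emit 'e', reset
Bit 2: prefix='0' (no match yet)
Bit 3: prefix='00' -> emit 'l', reset
Bit 4: prefix='0' (no match yet)
Bit 5: prefix='01' (no match yet)
Bit 6: prefix='010' -> emit 'k', reset
Bit 7: prefix='1' (no match yet)
Bit 8: prefix='10' -> emit 'e', reset
Bit 9: prefix='1' (no match yet)
Bit 10: prefix='11' -> emit 'm', reset
Bit 11: prefix='0' (no match yet)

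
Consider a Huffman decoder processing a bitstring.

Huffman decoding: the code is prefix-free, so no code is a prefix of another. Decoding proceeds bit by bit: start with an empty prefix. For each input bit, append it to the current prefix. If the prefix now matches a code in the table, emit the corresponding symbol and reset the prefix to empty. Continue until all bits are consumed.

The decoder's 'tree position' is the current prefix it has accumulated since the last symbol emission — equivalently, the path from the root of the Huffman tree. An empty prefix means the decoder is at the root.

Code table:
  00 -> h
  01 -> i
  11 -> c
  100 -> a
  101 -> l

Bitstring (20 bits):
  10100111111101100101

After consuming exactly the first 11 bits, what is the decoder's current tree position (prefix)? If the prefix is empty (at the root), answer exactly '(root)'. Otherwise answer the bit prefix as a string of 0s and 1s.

Answer: (root)

Derivation:
Bit 0: prefix='1' (no match yet)
Bit 1: prefix='10' (no match yet)
Bit 2: prefix='101' -> emit 'l', reset
Bit 3: prefix='0' (no match yet)
Bit 4: prefix='00' -> emit 'h', reset
Bit 5: prefix='1' (no match yet)
Bit 6: prefix='11' -> emit 'c', reset
Bit 7: prefix='1' (no match yet)
Bit 8: prefix='11' -> emit 'c', reset
Bit 9: prefix='1' (no match yet)
Bit 10: prefix='11' -> emit 'c', reset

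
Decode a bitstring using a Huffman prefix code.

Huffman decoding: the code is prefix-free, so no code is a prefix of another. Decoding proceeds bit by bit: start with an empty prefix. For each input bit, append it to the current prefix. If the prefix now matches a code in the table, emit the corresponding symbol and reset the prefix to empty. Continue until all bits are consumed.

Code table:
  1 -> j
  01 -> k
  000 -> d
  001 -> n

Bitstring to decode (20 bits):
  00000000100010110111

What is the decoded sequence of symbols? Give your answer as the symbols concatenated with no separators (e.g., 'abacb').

Bit 0: prefix='0' (no match yet)
Bit 1: prefix='00' (no match yet)
Bit 2: prefix='000' -> emit 'd', reset
Bit 3: prefix='0' (no match yet)
Bit 4: prefix='00' (no match yet)
Bit 5: prefix='000' -> emit 'd', reset
Bit 6: prefix='0' (no match yet)
Bit 7: prefix='00' (no match yet)
Bit 8: prefix='001' -> emit 'n', reset
Bit 9: prefix='0' (no match yet)
Bit 10: prefix='00' (no match yet)
Bit 11: prefix='000' -> emit 'd', reset
Bit 12: prefix='1' -> emit 'j', reset
Bit 13: prefix='0' (no match yet)
Bit 14: prefix='01' -> emit 'k', reset
Bit 15: prefix='1' -> emit 'j', reset
Bit 16: prefix='0' (no match yet)
Bit 17: prefix='01' -> emit 'k', reset
Bit 18: prefix='1' -> emit 'j', reset
Bit 19: prefix='1' -> emit 'j', reset

Answer: ddndjkjkjj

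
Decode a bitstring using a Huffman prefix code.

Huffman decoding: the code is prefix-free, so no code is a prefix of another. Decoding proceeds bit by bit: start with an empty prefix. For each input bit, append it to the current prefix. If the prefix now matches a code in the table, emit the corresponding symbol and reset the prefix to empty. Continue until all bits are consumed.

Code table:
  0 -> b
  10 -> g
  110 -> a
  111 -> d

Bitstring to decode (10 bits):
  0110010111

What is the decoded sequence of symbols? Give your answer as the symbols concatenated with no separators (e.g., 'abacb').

Answer: babgd

Derivation:
Bit 0: prefix='0' -> emit 'b', reset
Bit 1: prefix='1' (no match yet)
Bit 2: prefix='11' (no match yet)
Bit 3: prefix='110' -> emit 'a', reset
Bit 4: prefix='0' -> emit 'b', reset
Bit 5: prefix='1' (no match yet)
Bit 6: prefix='10' -> emit 'g', reset
Bit 7: prefix='1' (no match yet)
Bit 8: prefix='11' (no match yet)
Bit 9: prefix='111' -> emit 'd', reset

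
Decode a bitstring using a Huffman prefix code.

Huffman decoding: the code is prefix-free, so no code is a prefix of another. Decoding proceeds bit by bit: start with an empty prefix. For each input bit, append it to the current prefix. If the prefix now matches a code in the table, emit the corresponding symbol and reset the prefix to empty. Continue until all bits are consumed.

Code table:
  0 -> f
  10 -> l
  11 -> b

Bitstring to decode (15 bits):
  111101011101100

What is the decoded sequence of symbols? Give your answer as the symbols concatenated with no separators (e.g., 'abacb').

Answer: bbflblbff

Derivation:
Bit 0: prefix='1' (no match yet)
Bit 1: prefix='11' -> emit 'b', reset
Bit 2: prefix='1' (no match yet)
Bit 3: prefix='11' -> emit 'b', reset
Bit 4: prefix='0' -> emit 'f', reset
Bit 5: prefix='1' (no match yet)
Bit 6: prefix='10' -> emit 'l', reset
Bit 7: prefix='1' (no match yet)
Bit 8: prefix='11' -> emit 'b', reset
Bit 9: prefix='1' (no match yet)
Bit 10: prefix='10' -> emit 'l', reset
Bit 11: prefix='1' (no match yet)
Bit 12: prefix='11' -> emit 'b', reset
Bit 13: prefix='0' -> emit 'f', reset
Bit 14: prefix='0' -> emit 'f', reset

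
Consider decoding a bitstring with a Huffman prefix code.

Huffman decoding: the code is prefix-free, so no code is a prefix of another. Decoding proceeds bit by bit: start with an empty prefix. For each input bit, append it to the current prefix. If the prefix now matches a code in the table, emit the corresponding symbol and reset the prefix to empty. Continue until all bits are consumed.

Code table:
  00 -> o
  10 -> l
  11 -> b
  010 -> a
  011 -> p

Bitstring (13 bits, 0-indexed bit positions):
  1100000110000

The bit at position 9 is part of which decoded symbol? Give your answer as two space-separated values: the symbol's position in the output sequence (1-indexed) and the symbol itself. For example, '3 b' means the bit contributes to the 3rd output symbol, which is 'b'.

Answer: 5 o

Derivation:
Bit 0: prefix='1' (no match yet)
Bit 1: prefix='11' -> emit 'b', reset
Bit 2: prefix='0' (no match yet)
Bit 3: prefix='00' -> emit 'o', reset
Bit 4: prefix='0' (no match yet)
Bit 5: prefix='00' -> emit 'o', reset
Bit 6: prefix='0' (no match yet)
Bit 7: prefix='01' (no match yet)
Bit 8: prefix='011' -> emit 'p', reset
Bit 9: prefix='0' (no match yet)
Bit 10: prefix='00' -> emit 'o', reset
Bit 11: prefix='0' (no match yet)
Bit 12: prefix='00' -> emit 'o', reset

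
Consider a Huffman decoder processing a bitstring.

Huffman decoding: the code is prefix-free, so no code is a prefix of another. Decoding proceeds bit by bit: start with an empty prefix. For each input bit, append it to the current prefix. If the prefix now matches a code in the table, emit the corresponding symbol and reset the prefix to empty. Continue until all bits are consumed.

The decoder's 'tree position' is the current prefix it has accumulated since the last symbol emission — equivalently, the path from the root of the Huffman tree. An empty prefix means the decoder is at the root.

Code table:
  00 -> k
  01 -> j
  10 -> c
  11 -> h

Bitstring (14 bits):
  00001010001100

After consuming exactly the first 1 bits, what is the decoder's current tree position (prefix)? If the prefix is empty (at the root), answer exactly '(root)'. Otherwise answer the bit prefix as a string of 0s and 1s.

Bit 0: prefix='0' (no match yet)

Answer: 0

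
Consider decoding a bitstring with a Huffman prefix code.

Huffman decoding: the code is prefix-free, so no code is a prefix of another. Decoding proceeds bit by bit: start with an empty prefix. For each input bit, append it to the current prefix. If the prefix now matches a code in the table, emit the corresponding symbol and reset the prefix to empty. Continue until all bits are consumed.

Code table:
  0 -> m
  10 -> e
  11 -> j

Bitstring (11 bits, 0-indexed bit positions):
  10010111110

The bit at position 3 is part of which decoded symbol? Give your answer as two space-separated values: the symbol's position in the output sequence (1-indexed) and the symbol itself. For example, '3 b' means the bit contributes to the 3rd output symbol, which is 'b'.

Answer: 3 e

Derivation:
Bit 0: prefix='1' (no match yet)
Bit 1: prefix='10' -> emit 'e', reset
Bit 2: prefix='0' -> emit 'm', reset
Bit 3: prefix='1' (no match yet)
Bit 4: prefix='10' -> emit 'e', reset
Bit 5: prefix='1' (no match yet)
Bit 6: prefix='11' -> emit 'j', reset
Bit 7: prefix='1' (no match yet)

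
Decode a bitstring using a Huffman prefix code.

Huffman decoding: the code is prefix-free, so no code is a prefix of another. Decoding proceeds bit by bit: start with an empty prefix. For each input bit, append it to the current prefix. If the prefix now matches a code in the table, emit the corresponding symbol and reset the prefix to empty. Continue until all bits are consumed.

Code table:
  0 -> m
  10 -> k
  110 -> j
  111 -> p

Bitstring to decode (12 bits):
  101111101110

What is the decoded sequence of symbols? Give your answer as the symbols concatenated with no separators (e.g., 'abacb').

Answer: kpjpm

Derivation:
Bit 0: prefix='1' (no match yet)
Bit 1: prefix='10' -> emit 'k', reset
Bit 2: prefix='1' (no match yet)
Bit 3: prefix='11' (no match yet)
Bit 4: prefix='111' -> emit 'p', reset
Bit 5: prefix='1' (no match yet)
Bit 6: prefix='11' (no match yet)
Bit 7: prefix='110' -> emit 'j', reset
Bit 8: prefix='1' (no match yet)
Bit 9: prefix='11' (no match yet)
Bit 10: prefix='111' -> emit 'p', reset
Bit 11: prefix='0' -> emit 'm', reset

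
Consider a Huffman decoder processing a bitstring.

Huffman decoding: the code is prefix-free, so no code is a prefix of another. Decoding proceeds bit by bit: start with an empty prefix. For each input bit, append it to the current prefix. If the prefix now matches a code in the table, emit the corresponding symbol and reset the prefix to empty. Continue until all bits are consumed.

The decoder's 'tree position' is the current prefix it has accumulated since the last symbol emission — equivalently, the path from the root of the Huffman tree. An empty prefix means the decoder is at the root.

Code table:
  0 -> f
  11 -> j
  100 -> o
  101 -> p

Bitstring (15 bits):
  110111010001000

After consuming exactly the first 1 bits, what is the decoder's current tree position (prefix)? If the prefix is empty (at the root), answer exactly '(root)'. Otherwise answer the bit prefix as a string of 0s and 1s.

Answer: 1

Derivation:
Bit 0: prefix='1' (no match yet)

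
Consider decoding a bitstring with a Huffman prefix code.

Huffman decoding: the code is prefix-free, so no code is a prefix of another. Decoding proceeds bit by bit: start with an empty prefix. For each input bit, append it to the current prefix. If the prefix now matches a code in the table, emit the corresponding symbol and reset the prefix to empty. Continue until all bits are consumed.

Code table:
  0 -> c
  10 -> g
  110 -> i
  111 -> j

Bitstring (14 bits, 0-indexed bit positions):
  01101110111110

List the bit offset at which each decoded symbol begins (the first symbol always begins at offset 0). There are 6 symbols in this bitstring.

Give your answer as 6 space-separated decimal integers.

Bit 0: prefix='0' -> emit 'c', reset
Bit 1: prefix='1' (no match yet)
Bit 2: prefix='11' (no match yet)
Bit 3: prefix='110' -> emit 'i', reset
Bit 4: prefix='1' (no match yet)
Bit 5: prefix='11' (no match yet)
Bit 6: prefix='111' -> emit 'j', reset
Bit 7: prefix='0' -> emit 'c', reset
Bit 8: prefix='1' (no match yet)
Bit 9: prefix='11' (no match yet)
Bit 10: prefix='111' -> emit 'j', reset
Bit 11: prefix='1' (no match yet)
Bit 12: prefix='11' (no match yet)
Bit 13: prefix='110' -> emit 'i', reset

Answer: 0 1 4 7 8 11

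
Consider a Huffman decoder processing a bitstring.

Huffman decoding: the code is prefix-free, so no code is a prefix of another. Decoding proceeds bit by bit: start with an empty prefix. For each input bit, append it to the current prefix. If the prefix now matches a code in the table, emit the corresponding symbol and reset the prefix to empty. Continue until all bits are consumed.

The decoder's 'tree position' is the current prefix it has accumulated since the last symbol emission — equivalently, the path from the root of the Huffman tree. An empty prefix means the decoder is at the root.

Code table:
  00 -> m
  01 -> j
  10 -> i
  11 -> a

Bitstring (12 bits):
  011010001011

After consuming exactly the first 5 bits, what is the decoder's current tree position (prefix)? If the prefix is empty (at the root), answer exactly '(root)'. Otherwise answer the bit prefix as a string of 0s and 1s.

Answer: 1

Derivation:
Bit 0: prefix='0' (no match yet)
Bit 1: prefix='01' -> emit 'j', reset
Bit 2: prefix='1' (no match yet)
Bit 3: prefix='10' -> emit 'i', reset
Bit 4: prefix='1' (no match yet)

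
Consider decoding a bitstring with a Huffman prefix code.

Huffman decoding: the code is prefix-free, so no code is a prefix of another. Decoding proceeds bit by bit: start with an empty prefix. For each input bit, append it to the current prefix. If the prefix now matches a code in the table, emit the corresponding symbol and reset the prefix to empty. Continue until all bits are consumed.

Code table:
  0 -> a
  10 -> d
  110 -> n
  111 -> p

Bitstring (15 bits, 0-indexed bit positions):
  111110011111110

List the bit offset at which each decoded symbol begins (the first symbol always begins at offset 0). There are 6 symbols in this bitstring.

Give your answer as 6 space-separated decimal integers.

Answer: 0 3 6 7 10 13

Derivation:
Bit 0: prefix='1' (no match yet)
Bit 1: prefix='11' (no match yet)
Bit 2: prefix='111' -> emit 'p', reset
Bit 3: prefix='1' (no match yet)
Bit 4: prefix='11' (no match yet)
Bit 5: prefix='110' -> emit 'n', reset
Bit 6: prefix='0' -> emit 'a', reset
Bit 7: prefix='1' (no match yet)
Bit 8: prefix='11' (no match yet)
Bit 9: prefix='111' -> emit 'p', reset
Bit 10: prefix='1' (no match yet)
Bit 11: prefix='11' (no match yet)
Bit 12: prefix='111' -> emit 'p', reset
Bit 13: prefix='1' (no match yet)
Bit 14: prefix='10' -> emit 'd', reset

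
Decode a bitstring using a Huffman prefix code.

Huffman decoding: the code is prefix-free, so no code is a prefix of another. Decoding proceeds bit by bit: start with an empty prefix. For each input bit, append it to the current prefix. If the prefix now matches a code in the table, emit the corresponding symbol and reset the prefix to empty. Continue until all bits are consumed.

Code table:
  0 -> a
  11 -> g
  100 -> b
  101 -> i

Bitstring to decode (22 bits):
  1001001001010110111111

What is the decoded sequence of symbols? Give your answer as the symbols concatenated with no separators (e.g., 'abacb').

Answer: bbbiagaggg

Derivation:
Bit 0: prefix='1' (no match yet)
Bit 1: prefix='10' (no match yet)
Bit 2: prefix='100' -> emit 'b', reset
Bit 3: prefix='1' (no match yet)
Bit 4: prefix='10' (no match yet)
Bit 5: prefix='100' -> emit 'b', reset
Bit 6: prefix='1' (no match yet)
Bit 7: prefix='10' (no match yet)
Bit 8: prefix='100' -> emit 'b', reset
Bit 9: prefix='1' (no match yet)
Bit 10: prefix='10' (no match yet)
Bit 11: prefix='101' -> emit 'i', reset
Bit 12: prefix='0' -> emit 'a', reset
Bit 13: prefix='1' (no match yet)
Bit 14: prefix='11' -> emit 'g', reset
Bit 15: prefix='0' -> emit 'a', reset
Bit 16: prefix='1' (no match yet)
Bit 17: prefix='11' -> emit 'g', reset
Bit 18: prefix='1' (no match yet)
Bit 19: prefix='11' -> emit 'g', reset
Bit 20: prefix='1' (no match yet)
Bit 21: prefix='11' -> emit 'g', reset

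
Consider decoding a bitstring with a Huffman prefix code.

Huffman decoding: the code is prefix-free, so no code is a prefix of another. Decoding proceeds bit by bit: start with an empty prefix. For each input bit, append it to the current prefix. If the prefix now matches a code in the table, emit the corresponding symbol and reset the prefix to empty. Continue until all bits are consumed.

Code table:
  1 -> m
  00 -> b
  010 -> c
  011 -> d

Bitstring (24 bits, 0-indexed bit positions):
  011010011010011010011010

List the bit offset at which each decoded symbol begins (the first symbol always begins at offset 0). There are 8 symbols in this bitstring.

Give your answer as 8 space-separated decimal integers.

Bit 0: prefix='0' (no match yet)
Bit 1: prefix='01' (no match yet)
Bit 2: prefix='011' -> emit 'd', reset
Bit 3: prefix='0' (no match yet)
Bit 4: prefix='01' (no match yet)
Bit 5: prefix='010' -> emit 'c', reset
Bit 6: prefix='0' (no match yet)
Bit 7: prefix='01' (no match yet)
Bit 8: prefix='011' -> emit 'd', reset
Bit 9: prefix='0' (no match yet)
Bit 10: prefix='01' (no match yet)
Bit 11: prefix='010' -> emit 'c', reset
Bit 12: prefix='0' (no match yet)
Bit 13: prefix='01' (no match yet)
Bit 14: prefix='011' -> emit 'd', reset
Bit 15: prefix='0' (no match yet)
Bit 16: prefix='01' (no match yet)
Bit 17: prefix='010' -> emit 'c', reset
Bit 18: prefix='0' (no match yet)
Bit 19: prefix='01' (no match yet)
Bit 20: prefix='011' -> emit 'd', reset
Bit 21: prefix='0' (no match yet)
Bit 22: prefix='01' (no match yet)
Bit 23: prefix='010' -> emit 'c', reset

Answer: 0 3 6 9 12 15 18 21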